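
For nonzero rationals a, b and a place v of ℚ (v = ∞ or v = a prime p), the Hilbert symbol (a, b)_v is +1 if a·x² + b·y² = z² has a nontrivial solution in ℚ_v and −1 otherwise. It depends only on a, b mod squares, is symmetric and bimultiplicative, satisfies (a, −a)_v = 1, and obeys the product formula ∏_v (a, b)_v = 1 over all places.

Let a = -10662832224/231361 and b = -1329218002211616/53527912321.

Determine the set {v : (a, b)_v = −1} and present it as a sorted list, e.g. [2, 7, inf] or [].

(a, b) ≡ (-1254, -66) mod (ℚ^×)²; places V = {2, 3, 11, 13, 19, 37, ∞}.
(a,b)_3: α=13, u≡2; β=21, v≡2 (mod 3); (2|3)=-1, (2|3)=-1; sign (−1)^1·-1^21·-1^13 = -1.
(a,b)_13: α=-2, u≡2; β=-4, v≡1 (mod 13); (2|13)=-1, (1|13)=+1; sign (−1)^0·-1^-4·+1^-2 = +1.
(a,b)_19: α=1, u≡13; β=2, v≡18 (mod 19); (13|19)=-1, (18|19)=-1; sign (−1)^0·-1^2·-1^1 = -1.
(a,b)_2: α=5, β=5; u≡5, v≡7 (mod 8); ε(u)ε(v)=0·1, αω(v)=5·0, βω(u)=5·1; sum ≡ 1  ⇒  -1.
(a,b)_11: α=1, u≡2; β=1, v≡4 (mod 11); (2|11)=-1, (4|11)=+1; sign (−1)^1·-1^1·+1^1 = +1.
(a,b)_37: α=-2, u≡34; β=-4, v≡15 (mod 37); (34|37)=+1, (15|37)=-1; sign (−1)^0·+1^-4·-1^-2 = +1.
(a,b)_∞: sgn(-1254)=−, sgn(-66)=−, so -1.
|Ram(-1254, -66)| = 4, even; anisotropic at {2, 3, 19, ∞}.

[2, 3, 19, inf]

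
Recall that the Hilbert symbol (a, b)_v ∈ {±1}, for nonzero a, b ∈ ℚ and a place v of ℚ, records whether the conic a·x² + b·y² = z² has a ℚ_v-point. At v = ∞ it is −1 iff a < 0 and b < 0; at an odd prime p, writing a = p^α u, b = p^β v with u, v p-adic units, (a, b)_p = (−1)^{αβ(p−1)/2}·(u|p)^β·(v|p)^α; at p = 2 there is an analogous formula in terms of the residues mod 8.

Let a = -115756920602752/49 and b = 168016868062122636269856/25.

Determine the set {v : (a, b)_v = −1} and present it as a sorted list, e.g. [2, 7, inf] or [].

Mod squares: a ≡ -11362, b ≡ 25234. Check v ∈ {∞, 2, 3, 5, 7, 11, 13, 19, 23, 31, 37}.
v=7: a=7^-2·(≡5), b=7^0·(≡6) mod 7; (5|7)=-1, (6|7)=-1; (−1)^{-2·0·3}·(-1)^0·(-1)^-2 = +1.
v=5: a=5^0·(≡2), b=5^-2·(≡1) mod 5; (2|5)=-1, (1|5)=+1; (−1)^{0·-2·2}·(-1)^-2·(+1)^0 = +1.
v=19: a=19^1·(≡15), b=19^2·(≡8) mod 19; (15|19)=-1, (8|19)=-1; (−1)^{1·2·9}·(-1)^2·(-1)^1 = -1.
v=31: a=31^2·(≡6), b=31^3·(≡8) mod 31; (6|31)=-1, (8|31)=+1; (−1)^{2·3·15}·(-1)^3·(+1)^2 = -1.
v=13: a=13^1·(≡3), b=13^2·(≡12) mod 13; (3|13)=+1, (12|13)=+1; (−1)^{1·2·6}·(+1)^2·(+1)^1 = +1.
v=37: a=37^2·(≡12), b=37^3·(≡30) mod 37; (12|37)=+1, (30|37)=+1; (−1)^{2·3·18}·(+1)^3·(+1)^2 = +1.
v=2: v_2(a)=7, v_2(b)=5; units ≡ 7, 1 (mod 8); ε·ε+αω+βω = 1·0+7·0+5·0 ≡ 0  ⇒  (a,b)_2 = +1.
v=3: a=3^0·(≡2), b=3^4·(≡1) mod 3; (2|3)=-1, (1|3)=+1; (−1)^{0·4·1}·(-1)^4·(+1)^0 = +1.
v=23: a=23^1·(≡1), b=23^2·(≡6) mod 23; (1|23)=+1, (6|23)=+1; (−1)^{1·2·11}·(+1)^2·(+1)^1 = +1.
v=∞: -11362 < 0 and 25234 > 0  ⇒  (a,b)_∞ = +1.
v=11: a=11^2·(≡3), b=11^3·(≡2) mod 11; (3|11)=+1, (2|11)=-1; (−1)^{2·3·5}·(+1)^3·(-1)^2 = +1.
(-11362, 25234 / ℚ) ramifies at {19, 31}: a division algebra.

[19, 31]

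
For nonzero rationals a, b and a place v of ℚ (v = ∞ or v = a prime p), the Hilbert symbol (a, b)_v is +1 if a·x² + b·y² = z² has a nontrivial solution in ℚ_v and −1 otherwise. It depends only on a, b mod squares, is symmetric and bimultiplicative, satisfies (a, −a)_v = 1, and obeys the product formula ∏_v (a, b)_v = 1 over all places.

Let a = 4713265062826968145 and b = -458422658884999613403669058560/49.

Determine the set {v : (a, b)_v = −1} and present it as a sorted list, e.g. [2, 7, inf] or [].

[5, 17, 19, 29]

Mod squares: a ≡ 120745, b ≡ -936771485. Check v ∈ {∞, 2, 3, 5, 7, 11, 13, 17, 19, 23, 29, 31, 41}.
v=17: a=17^2·(≡5), b=17^1·(≡10) mod 17; (5|17)=-1, (10|17)=-1; (−1)^{2·1·8}·(-1)^1·(-1)^2 = -1.
v=19: a=19^3·(≡17), b=19^4·(≡10) mod 19; (17|19)=+1, (10|19)=-1; (−1)^{3·4·9}·(+1)^4·(-1)^3 = -1.
v=3: a=3^0·(≡1), b=3^4·(≡1) mod 3; (1|3)=+1, (1|3)=+1; (−1)^{0·4·1}·(+1)^4·(+1)^0 = +1.
v=23: a=23^2·(≡6), b=23^3·(≡5) mod 23; (6|23)=+1, (5|23)=-1; (−1)^{2·3·11}·(+1)^3·(-1)^2 = +1.
v=5: a=5^1·(≡4), b=5^1·(≡2) mod 5; (4|5)=+1, (2|5)=-1; (−1)^{1·1·2}·(+1)^1·(-1)^1 = -1.
v=∞: 120745 > 0 and -936771485 < 0  ⇒  (a,b)_∞ = +1.
v=31: a=31^1·(≡1), b=31^1·(≡11) mod 31; (1|31)=+1, (11|31)=-1; (−1)^{1·1·15}·(+1)^1·(-1)^1 = +1.
v=29: a=29^4·(≡15), b=29^5·(≡18) mod 29; (15|29)=-1, (18|29)=-1; (−1)^{4·5·14}·(-1)^5·(-1)^4 = -1.
v=41: a=41^1·(≡11), b=41^1·(≡6) mod 41; (11|41)=-1, (6|41)=-1; (−1)^{1·1·20}·(-1)^1·(-1)^1 = +1.
v=13: a=13^0·(≡4), b=13^1·(≡11) mod 13; (4|13)=+1, (11|13)=-1; (−1)^{0·1·6}·(+1)^1·(-1)^0 = +1.
v=7: a=7^0·(≡1), b=7^-2·(≡2) mod 7; (1|7)=+1, (2|7)=+1; (−1)^{0·-2·3}·(+1)^-2·(+1)^0 = +1.
v=11: a=11^0·(≡3), b=11^2·(≡8) mod 11; (3|11)=+1, (8|11)=-1; (−1)^{0·2·5}·(+1)^2·(-1)^0 = +1.
v=2: v_2(a)=0, v_2(b)=10; units ≡ 1, 3 (mod 8); ε·ε+αω+βω = 0·1+0·1+10·0 ≡ 0  ⇒  (a,b)_2 = +1.
|Ram(120745, -936771485)| = 4, even; anisotropic at {5, 17, 19, 29}.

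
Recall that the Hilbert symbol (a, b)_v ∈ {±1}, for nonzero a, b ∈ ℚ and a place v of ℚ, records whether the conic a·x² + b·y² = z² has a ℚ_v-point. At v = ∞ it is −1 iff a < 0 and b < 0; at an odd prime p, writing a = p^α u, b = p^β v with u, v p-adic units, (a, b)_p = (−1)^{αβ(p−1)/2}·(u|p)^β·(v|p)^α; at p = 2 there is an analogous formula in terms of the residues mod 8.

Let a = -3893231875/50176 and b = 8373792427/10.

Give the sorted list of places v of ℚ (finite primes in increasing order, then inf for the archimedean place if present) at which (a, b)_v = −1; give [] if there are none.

Mod squares: a ≡ -36859, b ≡ 41470. Check v ∈ {∞, 2, 5, 7, 11, 13, 29, 31, 41}.
v=11: a=11^0·(≡10), b=11^1·(≡10) mod 11; (10|11)=-1, (10|11)=-1; (−1)^{0·1·5}·(-1)^1·(-1)^0 = -1.
v=2: v_2(a)=-10, v_2(b)=-1; units ≡ 5, 7 (mod 8); ε·ε+αω+βω = 0·1+-10·0+-1·1 ≡ 1  ⇒  (a,b)_2 = -1.
v=∞: -36859 < 0 and 41470 > 0  ⇒  (a,b)_∞ = +1.
v=29: a=29^1·(≡1), b=29^3·(≡7) mod 29; (1|29)=+1, (7|29)=+1; (−1)^{1·3·14}·(+1)^3·(+1)^1 = +1.
v=31: a=31^1·(≡2), b=31^0·(≡29) mod 31; (2|31)=+1, (29|31)=-1; (−1)^{1·0·15}·(+1)^0·(-1)^1 = -1.
v=41: a=41^1·(≡12), b=41^0·(≡11) mod 41; (12|41)=-1, (11|41)=-1; (−1)^{1·0·20}·(-1)^0·(-1)^1 = -1.
v=5: a=5^4·(≡4), b=5^-1·(≡1) mod 5; (4|5)=+1, (1|5)=+1; (−1)^{4·-1·2}·(+1)^-1·(+1)^4 = +1.
v=7: a=7^-2·(≡3), b=7^4·(≡1) mod 7; (3|7)=-1, (1|7)=+1; (−1)^{-2·4·3}·(-1)^4·(+1)^-2 = +1.
v=13: a=13^2·(≡1), b=13^1·(≡6) mod 13; (1|13)=+1, (6|13)=-1; (−1)^{2·1·6}·(+1)^1·(-1)^2 = +1.
(-36859, 41470 / ℚ) ramifies at {2, 11, 31, 41}: a division algebra.

[2, 11, 31, 41]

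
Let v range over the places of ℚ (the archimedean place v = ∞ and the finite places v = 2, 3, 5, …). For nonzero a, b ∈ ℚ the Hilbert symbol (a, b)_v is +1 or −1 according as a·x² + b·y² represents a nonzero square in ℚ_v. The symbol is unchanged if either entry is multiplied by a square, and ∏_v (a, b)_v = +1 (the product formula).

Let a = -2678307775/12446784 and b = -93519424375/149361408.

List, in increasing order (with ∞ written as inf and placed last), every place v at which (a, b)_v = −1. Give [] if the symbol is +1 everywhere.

Mod squares: a ≡ -31, b ≡ -93. Check v ∈ {∞, 2, 3, 5, 7, 11, 13, 31}.
v=13: a=13^4·(≡6), b=13^6·(≡8) mod 13; (6|13)=-1, (8|13)=-1; (−1)^{4·6·6}·(-1)^6·(-1)^4 = +1.
v=7: a=7^-4·(≡1), b=7^-4·(≡6) mod 7; (1|7)=+1, (6|7)=-1; (−1)^{-4·-4·3}·(+1)^-4·(-1)^-4 = +1.
v=3: a=3^-4·(≡2), b=3^-5·(≡2) mod 3; (2|3)=-1, (2|3)=-1; (−1)^{-4·-5·1}·(-1)^-5·(-1)^-4 = -1.
v=5: a=5^2·(≡1), b=5^4·(≡2) mod 5; (1|5)=+1, (2|5)=-1; (−1)^{2·4·2}·(+1)^4·(-1)^2 = +1.
v=31: a=31^1·(≡26), b=31^1·(≡9) mod 31; (26|31)=-1, (9|31)=+1; (−1)^{1·1·15}·(-1)^1·(+1)^1 = +1.
v=11: a=11^2·(≡7), b=11^0·(≡7) mod 11; (7|11)=-1, (7|11)=-1; (−1)^{2·0·5}·(-1)^0·(-1)^2 = +1.
v=∞: -31 < 0 and -93 < 0  ⇒  (a,b)_∞ = -1.
v=2: v_2(a)=-6, v_2(b)=-8; units ≡ 1, 3 (mod 8); ε·ε+αω+βω = 0·1+-6·1+-8·0 ≡ 0  ⇒  (a,b)_2 = +1.
Ram(-31, -93) = {3, ∞}; no ℚ_3-point on the conic.

[3, inf]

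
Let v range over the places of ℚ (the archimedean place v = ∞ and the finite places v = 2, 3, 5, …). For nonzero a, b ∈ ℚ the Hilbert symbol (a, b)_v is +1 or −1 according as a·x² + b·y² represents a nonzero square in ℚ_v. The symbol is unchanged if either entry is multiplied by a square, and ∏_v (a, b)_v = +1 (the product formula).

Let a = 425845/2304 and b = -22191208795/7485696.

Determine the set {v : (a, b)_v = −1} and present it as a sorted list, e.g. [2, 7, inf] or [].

[7, 31]

(a, b) ≡ (805, -24955) mod (ℚ^×)²; places V = {2, 3, 5, 7, 19, 23, 31, 41, ∞}.
(a,b)_5: α=1, u≡1; β=1, v≡1 (mod 5); (1|5)=+1, (1|5)=+1; sign (−1)^0·+1^1·+1^1 = +1.
(a,b)_∞: sgn(805)=+, sgn(-24955)=−, so +1.
(a,b)_19: α=0, u≡11; β=-2, v≡1 (mod 19); (11|19)=+1, (1|19)=+1; sign (−1)^0·+1^-2·+1^0 = +1.
(a,b)_2: α=-8, β=-8; u≡5, v≡5 (mod 8); ε(u)ε(v)=0·0, αω(v)=-8·1, βω(u)=-8·1; sum ≡ 0  ⇒  +1.
(a,b)_23: α=3, u≡3; β=3, v≡15 (mod 23); (3|23)=+1, (15|23)=-1; sign (−1)^1·+1^3·-1^3 = +1.
(a,b)_31: α=0, u≡6; β=1, v≡7 (mod 31); (6|31)=-1, (7|31)=+1; sign (−1)^0·-1^1·+1^0 = -1.
(a,b)_41: α=0, u≡28; β=2, v≡28 (mod 41); (28|41)=-1, (28|41)=-1; sign (−1)^0·-1^2·-1^0 = +1.
(a,b)_7: α=1, u≡5; β=1, v≡6 (mod 7); (5|7)=-1, (6|7)=-1; sign (−1)^1·-1^1·-1^1 = -1.
(a,b)_3: α=-2, u≡1; β=-4, v≡2 (mod 3); (1|3)=+1, (2|3)=-1; sign (−1)^0·+1^-4·-1^-2 = +1.
(805, -24955 / ℚ) ramifies at {7, 31}: a division algebra.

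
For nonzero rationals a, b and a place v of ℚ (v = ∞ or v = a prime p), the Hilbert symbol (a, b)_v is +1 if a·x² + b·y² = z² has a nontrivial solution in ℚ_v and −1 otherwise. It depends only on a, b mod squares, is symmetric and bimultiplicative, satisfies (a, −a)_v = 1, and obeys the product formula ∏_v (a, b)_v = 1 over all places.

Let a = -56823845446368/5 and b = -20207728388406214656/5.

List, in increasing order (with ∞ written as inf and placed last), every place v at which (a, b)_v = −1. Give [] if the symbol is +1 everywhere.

(a, b) ≡ (-24310, -70) mod (ℚ^×)²; places V = {2, 3, 5, 7, 11, 13, 17, ∞}.
(a,b)_5: α=-1, u≡2; β=-1, v≡4 (mod 5); (2|5)=-1, (4|5)=+1; sign (−1)^0·-1^-1·+1^-1 = -1.
(a,b)_2: α=5, β=15; u≡5, v≡5 (mod 8); ε(u)ε(v)=0·0, αω(v)=5·1, βω(u)=15·1; sum ≡ 0  ⇒  +1.
(a,b)_11: α=3, u≡1; β=4, v≡8 (mod 11); (1|11)=+1, (8|11)=-1; sign (−1)^0·+1^4·-1^3 = -1.
(a,b)_17: α=1, u≡15; β=2, v≡9 (mod 17); (15|17)=+1, (9|17)=+1; sign (−1)^0·+1^2·+1^1 = +1.
(a,b)_7: α=2, u≡1; β=1, v≡4 (mod 7); (1|7)=+1, (4|7)=+1; sign (−1)^0·+1^1·+1^2 = +1.
(a,b)_3: α=6, u≡2; β=6, v≡2 (mod 3); (2|3)=-1, (2|3)=-1; sign (−1)^0·-1^6·-1^6 = +1.
(a,b)_∞: sgn(-24310)=−, sgn(-70)=−, so -1.
(a,b)_13: α=3, u≡7; β=4, v≡11 (mod 13); (7|13)=-1, (11|13)=-1; sign (−1)^0·-1^4·-1^3 = -1.
Ram(-24310, -70) = {5, 11, 13, ∞}; no ℚ_5-point on the conic.

[5, 11, 13, inf]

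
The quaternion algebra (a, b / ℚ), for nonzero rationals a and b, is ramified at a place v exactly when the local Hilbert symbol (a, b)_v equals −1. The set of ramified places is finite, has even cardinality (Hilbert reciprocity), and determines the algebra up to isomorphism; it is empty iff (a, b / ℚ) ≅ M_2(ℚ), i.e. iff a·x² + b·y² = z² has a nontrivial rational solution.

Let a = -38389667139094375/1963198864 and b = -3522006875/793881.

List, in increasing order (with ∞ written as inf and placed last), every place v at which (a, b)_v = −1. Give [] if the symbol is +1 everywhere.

(a, b) ≡ (-559, -19499) mod (ℚ^×)²; places V = {2, 3, 5, 11, 13, 17, 19, 31, 37, 43, 53, ∞}.
(a,b)_11: α=-2, u≡7; β=-2, v≡4 (mod 11); (7|11)=-1, (4|11)=+1; sign (−1)^0·-1^-2·+1^-2 = +1.
(a,b)_5: α=4, u≡1; β=4, v≡4 (mod 5); (1|5)=+1, (4|5)=+1; sign (−1)^0·+1^4·+1^4 = +1.
(a,b)_19: α=-2, u≡7; β=0, v≡10 (mod 19); (7|19)=+1, (10|19)=-1; sign (−1)^0·+1^0·-1^-2 = +1.
(a,b)_31: α=2, u≡12; β=1, v≡23 (mod 31); (12|31)=-1, (23|31)=-1; sign (−1)^0·-1^1·-1^2 = -1.
(a,b)_17: α=4, u≡16; β=3, v≡1 (mod 17); (16|17)=+1, (1|17)=+1; sign (−1)^0·+1^3·+1^4 = +1.
(a,b)_∞: sgn(-559)=−, sgn(-19499)=−, so -1.
(a,b)_53: α=-2, u≡13; β=0, v≡8 (mod 53); (13|53)=+1, (8|53)=-1; sign (−1)^0·+1^0·-1^-2 = +1.
(a,b)_13: α=1, u≡9; β=0, v≡12 (mod 13); (9|13)=+1, (12|13)=+1; sign (−1)^0·+1^0·+1^1 = +1.
(a,b)_43: α=1, u≡7; β=0, v≡24 (mod 43); (7|43)=-1, (24|43)=+1; sign (−1)^0·-1^0·+1^1 = +1.
(a,b)_3: α=0, u≡2; β=-8, v≡1 (mod 3); (2|3)=-1, (1|3)=+1; sign (−1)^0·-1^-8·+1^0 = +1.
(a,b)_37: α=2, u≡9; β=1, v≡9 (mod 37); (9|37)=+1, (9|37)=+1; sign (−1)^0·+1^1·+1^2 = +1.
(a,b)_2: α=-4, β=0; u≡1, v≡5 (mod 8); ε(u)ε(v)=0·0, αω(v)=-4·1, βω(u)=0·0; sum ≡ 0  ⇒  +1.
(-559, -19499 / ℚ) ramifies at {31, ∞}: a division algebra.

[31, inf]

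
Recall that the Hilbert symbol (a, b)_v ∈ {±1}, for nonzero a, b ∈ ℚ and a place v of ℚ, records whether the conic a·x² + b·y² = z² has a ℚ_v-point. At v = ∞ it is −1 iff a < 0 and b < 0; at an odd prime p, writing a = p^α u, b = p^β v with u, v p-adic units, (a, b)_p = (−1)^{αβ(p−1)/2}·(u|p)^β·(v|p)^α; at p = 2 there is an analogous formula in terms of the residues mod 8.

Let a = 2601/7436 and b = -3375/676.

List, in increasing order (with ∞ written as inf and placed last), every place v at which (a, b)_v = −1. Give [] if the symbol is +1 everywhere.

[3, 11]

Mod squares: a ≡ 11, b ≡ -15. Check v ∈ {∞, 2, 3, 5, 11, 13, 17}.
v=3: a=3^2·(≡2), b=3^3·(≡1) mod 3; (2|3)=-1, (1|3)=+1; (−1)^{2·3·1}·(-1)^3·(+1)^2 = -1.
v=5: a=5^0·(≡1), b=5^3·(≡3) mod 5; (1|5)=+1, (3|5)=-1; (−1)^{0·3·2}·(+1)^3·(-1)^0 = +1.
v=∞: 11 > 0 and -15 < 0  ⇒  (a,b)_∞ = +1.
v=13: a=13^-2·(≡8), b=13^-2·(≡11) mod 13; (8|13)=-1, (11|13)=-1; (−1)^{-2·-2·6}·(-1)^-2·(-1)^-2 = +1.
v=17: a=17^2·(≡11), b=17^0·(≡15) mod 17; (11|17)=-1, (15|17)=+1; (−1)^{2·0·8}·(-1)^0·(+1)^2 = +1.
v=11: a=11^-1·(≡1), b=11^0·(≡7) mod 11; (1|11)=+1, (7|11)=-1; (−1)^{-1·0·5}·(+1)^0·(-1)^-1 = -1.
v=2: v_2(a)=-2, v_2(b)=-2; units ≡ 3, 1 (mod 8); ε·ε+αω+βω = 1·0+-2·0+-2·1 ≡ 0  ⇒  (a,b)_2 = +1.
(11, -15 / ℚ) ramifies at {3, 11}: a division algebra.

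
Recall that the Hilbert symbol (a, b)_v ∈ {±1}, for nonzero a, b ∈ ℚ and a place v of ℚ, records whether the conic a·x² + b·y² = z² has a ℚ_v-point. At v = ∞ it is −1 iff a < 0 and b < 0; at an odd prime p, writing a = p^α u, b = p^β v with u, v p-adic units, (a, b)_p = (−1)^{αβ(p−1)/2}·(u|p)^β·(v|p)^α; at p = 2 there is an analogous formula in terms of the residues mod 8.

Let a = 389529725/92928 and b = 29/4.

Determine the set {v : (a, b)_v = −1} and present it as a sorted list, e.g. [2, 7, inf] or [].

[3, 31]

(a, b) ≡ (27807, 29) mod (ℚ^×)²; places V = {2, 3, 5, 11, 13, 23, 29, 31, 41, ∞}.
(a,b)_13: α=1, u≡2; β=0, v≡4 (mod 13); (2|13)=-1, (4|13)=+1; sign (−1)^0·-1^0·+1^1 = +1.
(a,b)_41: α=2, u≡9; β=0, v≡38 (mod 41); (9|41)=+1, (38|41)=-1; sign (−1)^0·+1^0·-1^2 = +1.
(a,b)_∞: sgn(27807)=+, sgn(29)=+, so +1.
(a,b)_31: α=1, u≡22; β=0, v≡15 (mod 31); (22|31)=-1, (15|31)=-1; sign (−1)^0·-1^0·-1^1 = -1.
(a,b)_11: α=-2, u≡10; β=0, v≡10 (mod 11); (10|11)=-1, (10|11)=-1; sign (−1)^0·-1^0·-1^-2 = +1.
(a,b)_29: α=0, u≡6; β=1, v≡22 (mod 29); (6|29)=+1, (22|29)=+1; sign (−1)^0·+1^1·+1^0 = +1.
(a,b)_2: α=-8, β=-2; u≡7, v≡5 (mod 8); ε(u)ε(v)=1·0, αω(v)=-8·1, βω(u)=-2·0; sum ≡ 0  ⇒  +1.
(a,b)_23: α=1, u≡6; β=0, v≡13 (mod 23); (6|23)=+1, (13|23)=+1; sign (−1)^0·+1^0·+1^1 = +1.
(a,b)_3: α=-1, u≡2; β=0, v≡2 (mod 3); (2|3)=-1, (2|3)=-1; sign (−1)^0·-1^0·-1^-1 = -1.
(a,b)_5: α=2, u≡3; β=0, v≡1 (mod 5); (3|5)=-1, (1|5)=+1; sign (−1)^0·-1^0·+1^2 = +1.
(27807, 29 / ℚ) ramifies at {3, 31}: a division algebra.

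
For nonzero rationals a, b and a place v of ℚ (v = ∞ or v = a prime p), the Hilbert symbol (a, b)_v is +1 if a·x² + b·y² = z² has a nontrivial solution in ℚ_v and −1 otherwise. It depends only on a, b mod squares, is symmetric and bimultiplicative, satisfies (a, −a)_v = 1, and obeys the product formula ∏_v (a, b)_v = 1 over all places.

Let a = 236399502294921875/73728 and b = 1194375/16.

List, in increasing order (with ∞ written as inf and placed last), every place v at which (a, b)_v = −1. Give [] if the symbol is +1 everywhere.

[2, 13]

Mod squares: a ≡ 70, b ≡ 39. Check v ∈ {∞, 2, 3, 5, 7, 13, 17}.
v=7: a=7^3·(≡3), b=7^2·(≡4) mod 7; (3|7)=-1, (4|7)=+1; (−1)^{3·2·3}·(-1)^2·(+1)^3 = +1.
v=17: a=17^4·(≡16), b=17^0·(≡11) mod 17; (16|17)=+1, (11|17)=-1; (−1)^{4·0·8}·(+1)^0·(-1)^4 = +1.
v=∞: 70 > 0 and 39 > 0  ⇒  (a,b)_∞ = +1.
v=3: a=3^-2·(≡1), b=3^1·(≡1) mod 3; (1|3)=+1, (1|3)=+1; (−1)^{-2·1·1}·(+1)^1·(+1)^-2 = +1.
v=2: v_2(a)=-13, v_2(b)=-4; units ≡ 3, 7 (mod 8); ε·ε+αω+βω = 1·1+-13·0+-4·1 ≡ 1  ⇒  (a,b)_2 = -1.
v=13: a=13^2·(≡7), b=13^1·(≡10) mod 13; (7|13)=-1, (10|13)=+1; (−1)^{2·1·6}·(-1)^1·(+1)^2 = -1.
v=5: a=5^11·(≡4), b=5^4·(≡1) mod 5; (4|5)=+1, (1|5)=+1; (−1)^{11·4·2}·(+1)^4·(+1)^11 = +1.
(70, 39 / ℚ) ramifies at {2, 13}: a division algebra.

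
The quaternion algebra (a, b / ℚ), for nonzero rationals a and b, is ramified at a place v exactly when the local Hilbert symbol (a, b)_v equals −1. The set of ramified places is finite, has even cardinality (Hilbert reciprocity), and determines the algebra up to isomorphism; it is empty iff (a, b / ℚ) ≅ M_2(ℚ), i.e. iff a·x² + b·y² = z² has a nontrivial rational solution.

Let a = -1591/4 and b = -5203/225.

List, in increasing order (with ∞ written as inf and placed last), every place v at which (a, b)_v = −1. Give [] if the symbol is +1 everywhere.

[37, inf]

(a, b) ≡ (-1591, -43) mod (ℚ^×)²; places V = {2, 3, 5, 11, 37, 43, ∞}.
(a,b)_37: α=1, u≡17; β=0, v≡17 (mod 37); (17|37)=-1, (17|37)=-1; sign (−1)^0·-1^0·-1^1 = -1.
(a,b)_5: α=0, u≡1; β=-2, v≡3 (mod 5); (1|5)=+1, (3|5)=-1; sign (−1)^0·+1^-2·-1^0 = +1.
(a,b)_∞: sgn(-1591)=−, sgn(-43)=−, so -1.
(a,b)_43: α=1, u≡23; β=1, v≡18 (mod 43); (23|43)=+1, (18|43)=-1; sign (−1)^1·+1^1·-1^1 = +1.
(a,b)_3: α=0, u≡2; β=-2, v≡2 (mod 3); (2|3)=-1, (2|3)=-1; sign (−1)^0·-1^-2·-1^0 = +1.
(a,b)_11: α=0, u≡1; β=2, v≡9 (mod 11); (1|11)=+1, (9|11)=+1; sign (−1)^0·+1^2·+1^0 = +1.
(a,b)_2: α=-2, β=0; u≡1, v≡5 (mod 8); ε(u)ε(v)=0·0, αω(v)=-2·1, βω(u)=0·0; sum ≡ 0  ⇒  +1.
Ram(-1591, -43) = {37, ∞}; no ℚ_37-point on the conic.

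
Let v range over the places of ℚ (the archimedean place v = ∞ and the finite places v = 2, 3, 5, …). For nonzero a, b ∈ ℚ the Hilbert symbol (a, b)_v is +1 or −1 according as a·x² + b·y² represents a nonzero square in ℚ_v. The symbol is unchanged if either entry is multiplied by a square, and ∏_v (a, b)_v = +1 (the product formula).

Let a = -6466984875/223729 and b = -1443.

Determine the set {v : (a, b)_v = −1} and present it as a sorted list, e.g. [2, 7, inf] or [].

Mod squares: a ≡ -20995, b ≡ -1443. Check v ∈ {∞, 2, 3, 5, 11, 13, 17, 19, 37, 43}.
v=17: a=17^1·(≡7), b=17^0·(≡2) mod 17; (7|17)=-1, (2|17)=+1; (−1)^{1·0·8}·(-1)^0·(+1)^1 = +1.
v=37: a=37^2·(≡27), b=37^1·(≡35) mod 37; (27|37)=+1, (35|37)=-1; (−1)^{2·1·18}·(+1)^1·(-1)^2 = +1.
v=3: a=3^2·(≡2), b=3^1·(≡2) mod 3; (2|3)=-1, (2|3)=-1; (−1)^{2·1·1}·(-1)^1·(-1)^2 = -1.
v=13: a=13^1·(≡9), b=13^1·(≡6) mod 13; (9|13)=+1, (6|13)=-1; (−1)^{1·1·6}·(+1)^1·(-1)^1 = -1.
v=11: a=11^-2·(≡1), b=11^0·(≡9) mod 11; (1|11)=+1, (9|11)=+1; (−1)^{-2·0·5}·(+1)^0·(+1)^-2 = +1.
v=∞: -20995 < 0 and -1443 < 0  ⇒  (a,b)_∞ = -1.
v=2: v_2(a)=0, v_2(b)=0; units ≡ 5, 5 (mod 8); ε·ε+αω+βω = 0·0+0·1+0·1 ≡ 0  ⇒  (a,b)_2 = +1.
v=5: a=5^3·(≡4), b=5^0·(≡2) mod 5; (4|5)=+1, (2|5)=-1; (−1)^{3·0·2}·(+1)^0·(-1)^3 = -1.
v=43: a=43^-2·(≡22), b=43^0·(≡19) mod 43; (22|43)=-1, (19|43)=-1; (−1)^{-2·0·21}·(-1)^0·(-1)^-2 = +1.
v=19: a=19^1·(≡7), b=19^0·(≡1) mod 19; (7|19)=+1, (1|19)=+1; (−1)^{1·0·9}·(+1)^0·(+1)^1 = +1.
Ram(-20995, -1443) = {3, 5, 13, ∞}; no ℚ_3-point on the conic.

[3, 5, 13, inf]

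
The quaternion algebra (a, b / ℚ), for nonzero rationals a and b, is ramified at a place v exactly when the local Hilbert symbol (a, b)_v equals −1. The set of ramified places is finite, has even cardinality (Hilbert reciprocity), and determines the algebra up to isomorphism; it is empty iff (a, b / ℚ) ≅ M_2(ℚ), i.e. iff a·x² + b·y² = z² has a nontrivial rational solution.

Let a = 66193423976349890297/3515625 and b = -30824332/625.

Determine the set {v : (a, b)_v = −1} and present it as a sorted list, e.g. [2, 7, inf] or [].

[11, 19]

(a, b) ≡ (3857, -187) mod (ℚ^×)²; places V = {2, 3, 5, 7, 11, 17, 19, 29, ∞}.
(a,b)_29: α=5, u≡21; β=2, v≡22 (mod 29); (21|29)=-1, (22|29)=+1; sign (−1)^0·-1^2·+1^5 = +1.
(a,b)_2: α=0, β=2; u≡1, v≡5 (mod 8); ε(u)ε(v)=0·0, αω(v)=0·1, βω(u)=2·0; sum ≡ 0  ⇒  +1.
(a,b)_19: α=1, u≡14; β=0, v≡12 (mod 19); (14|19)=-1, (12|19)=-1; sign (−1)^0·-1^0·-1^1 = -1.
(a,b)_5: α=-8, u≡3; β=-4, v≡3 (mod 5); (3|5)=-1, (3|5)=-1; sign (−1)^0·-1^-4·-1^-8 = +1.
(a,b)_17: α=4, u≡8; β=1, v≡11 (mod 17); (8|17)=+1, (11|17)=-1; sign (−1)^0·+1^1·-1^4 = +1.
(a,b)_11: α=2, u≡2; β=1, v≡3 (mod 11); (2|11)=-1, (3|11)=+1; sign (−1)^0·-1^1·+1^2 = -1.
(a,b)_7: α=5, u≡5; β=2, v≡4 (mod 7); (5|7)=-1, (4|7)=+1; sign (−1)^0·-1^2·+1^5 = +1.
(a,b)_∞: sgn(3857)=+, sgn(-187)=−, so +1.
(a,b)_3: α=-2, u≡2; β=0, v≡2 (mod 3); (2|3)=-1, (2|3)=-1; sign (−1)^0·-1^0·-1^-2 = +1.
Ram(3857, -187) = {11, 19}; no ℚ_11-point on the conic.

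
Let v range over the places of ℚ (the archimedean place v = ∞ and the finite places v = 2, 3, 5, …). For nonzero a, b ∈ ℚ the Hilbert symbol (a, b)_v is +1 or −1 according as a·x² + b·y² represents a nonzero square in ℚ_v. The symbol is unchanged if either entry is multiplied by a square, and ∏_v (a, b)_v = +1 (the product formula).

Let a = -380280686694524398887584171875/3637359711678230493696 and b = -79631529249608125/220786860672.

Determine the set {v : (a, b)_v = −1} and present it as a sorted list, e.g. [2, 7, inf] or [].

[23, inf]

Mod squares: a ≡ -17342, b ≡ -20706. Check v ∈ {∞, 2, 3, 5, 7, 13, 17, 19, 23, 29, 31, 53}.
v=3: a=3^-12·(≡1), b=3^-5·(≡1) mod 3; (1|3)=+1, (1|3)=+1; (−1)^{-12·-5·1}·(+1)^-5·(+1)^-12 = +1.
v=7: a=7^0·(≡1), b=7^-1·(≡5) mod 7; (1|7)=+1, (5|7)=-1; (−1)^{0·-1·3}·(+1)^-1·(-1)^0 = +1.
v=5: a=5^6·(≡3), b=5^4·(≡1) mod 5; (3|5)=-1, (1|5)=+1; (−1)^{6·4·2}·(-1)^4·(+1)^6 = +1.
v=17: a=17^2·(≡15), b=17^1·(≡6) mod 17; (15|17)=+1, (6|17)=-1; (−1)^{2·1·8}·(+1)^1·(-1)^2 = +1.
v=∞: -17342 < 0 and -20706 < 0  ⇒  (a,b)_∞ = -1.
v=19: a=19^-4·(≡9), b=19^-2·(≡6) mod 19; (9|19)=+1, (6|19)=+1; (−1)^{-4·-2·9}·(+1)^-2·(+1)^-4 = +1.
v=31: a=31^8·(≡2), b=31^4·(≡16) mod 31; (2|31)=+1, (16|31)=+1; (−1)^{8·4·15}·(+1)^4·(+1)^8 = +1.
v=13: a=13^-1·(≡2), b=13^0·(≡3) mod 13; (2|13)=-1, (3|13)=+1; (−1)^{-1·0·6}·(-1)^0·(+1)^-1 = +1.
v=53: a=53^-4·(≡11), b=53^-2·(≡7) mod 53; (11|53)=+1, (7|53)=+1; (−1)^{-4·-2·26}·(+1)^-2·(+1)^-4 = +1.
v=29: a=29^1·(≡14), b=29^1·(≡21) mod 29; (14|29)=-1, (21|29)=-1; (−1)^{1·1·14}·(-1)^1·(-1)^1 = +1.
v=23: a=23^7·(≡5), b=23^4·(≡19) mod 23; (5|23)=-1, (19|23)=-1; (−1)^{7·4·11}·(-1)^4·(-1)^7 = -1.
v=2: v_2(a)=-9, v_2(b)=-7; units ≡ 1, 7 (mod 8); ε·ε+αω+βω = 0·1+-9·0+-7·0 ≡ 0  ⇒  (a,b)_2 = +1.
Ram(-17342, -20706) = {23, ∞}; no ℚ_23-point on the conic.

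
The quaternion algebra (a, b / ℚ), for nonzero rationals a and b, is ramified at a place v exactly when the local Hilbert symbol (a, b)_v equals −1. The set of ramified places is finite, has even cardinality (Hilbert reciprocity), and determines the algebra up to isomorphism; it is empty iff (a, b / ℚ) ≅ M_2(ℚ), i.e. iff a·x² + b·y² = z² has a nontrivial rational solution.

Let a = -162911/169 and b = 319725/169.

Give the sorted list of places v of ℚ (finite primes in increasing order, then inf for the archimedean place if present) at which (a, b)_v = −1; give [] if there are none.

[17, 29]

Mod squares: a ≡ -119, b ≡ 29. Check v ∈ {∞, 2, 3, 5, 7, 13, 17, 29, 37}.
v=5: a=5^0·(≡1), b=5^2·(≡1) mod 5; (1|5)=+1, (1|5)=+1; (−1)^{0·2·2}·(+1)^2·(+1)^0 = +1.
v=13: a=13^-2·(≡5), b=13^-2·(≡3) mod 13; (5|13)=-1, (3|13)=+1; (−1)^{-2·-2·6}·(-1)^-2·(+1)^-2 = +1.
v=3: a=3^0·(≡1), b=3^2·(≡2) mod 3; (1|3)=+1, (2|3)=-1; (−1)^{0·2·1}·(+1)^2·(-1)^0 = +1.
v=2: v_2(a)=0, v_2(b)=0; units ≡ 1, 5 (mod 8); ε·ε+αω+βω = 0·0+0·1+0·0 ≡ 0  ⇒  (a,b)_2 = +1.
v=7: a=7^1·(≡2), b=7^2·(≡1) mod 7; (2|7)=+1, (1|7)=+1; (−1)^{1·2·3}·(+1)^2·(+1)^1 = +1.
v=∞: -119 < 0 and 29 > 0  ⇒  (a,b)_∞ = +1.
v=29: a=29^0·(≡21), b=29^1·(≡28) mod 29; (21|29)=-1, (28|29)=+1; (−1)^{0·1·14}·(-1)^1·(+1)^0 = -1.
v=37: a=37^2·(≡19), b=37^0·(≡18) mod 37; (19|37)=-1, (18|37)=-1; (−1)^{2·0·18}·(-1)^0·(-1)^2 = +1.
v=17: a=17^1·(≡12), b=17^0·(≡11) mod 17; (12|17)=-1, (11|17)=-1; (−1)^{1·0·8}·(-1)^0·(-1)^1 = -1.
|Ram(-119, 29)| = 2, even; anisotropic at {17, 29}.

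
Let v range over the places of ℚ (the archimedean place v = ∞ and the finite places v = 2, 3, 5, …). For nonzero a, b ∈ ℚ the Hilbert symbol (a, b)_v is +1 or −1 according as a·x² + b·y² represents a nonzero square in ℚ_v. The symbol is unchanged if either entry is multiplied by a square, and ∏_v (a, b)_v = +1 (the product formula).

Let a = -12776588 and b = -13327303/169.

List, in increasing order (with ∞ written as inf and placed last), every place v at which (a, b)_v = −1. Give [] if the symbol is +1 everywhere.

Mod squares: a ≡ -3194147, b ≡ -110143. Check v ∈ {∞, 2, 11, 13, 17, 19, 29, 31}.
v=2: v_2(a)=2, v_2(b)=0; units ≡ 5, 1 (mod 8); ε·ε+αω+βω = 0·0+2·0+0·1 ≡ 0  ⇒  (a,b)_2 = +1.
v=∞: -3194147 < 0 and -110143 < 0  ⇒  (a,b)_∞ = -1.
v=11: a=11^1·(≡4), b=11^3·(≡2) mod 11; (4|11)=+1, (2|11)=-1; (−1)^{1·3·5}·(+1)^3·(-1)^1 = +1.
v=13: a=13^0·(≡7), b=13^-2·(≡11) mod 13; (7|13)=-1, (11|13)=-1; (−1)^{0·-2·6}·(-1)^-2·(-1)^0 = +1.
v=29: a=29^1·(≡25), b=29^0·(≡1) mod 29; (25|29)=+1, (1|29)=+1; (−1)^{1·0·14}·(+1)^0·(+1)^1 = +1.
v=19: a=19^1·(≡15), b=19^1·(≡7) mod 19; (15|19)=-1, (7|19)=+1; (−1)^{1·1·9}·(-1)^1·(+1)^1 = +1.
v=17: a=17^1·(≡6), b=17^1·(≡4) mod 17; (6|17)=-1, (4|17)=+1; (−1)^{1·1·8}·(-1)^1·(+1)^1 = -1.
v=31: a=31^1·(≡28), b=31^1·(≡24) mod 31; (28|31)=+1, (24|31)=-1; (−1)^{1·1·15}·(+1)^1·(-1)^1 = +1.
Ram(-3194147, -110143) = {17, ∞}; no ℚ_17-point on the conic.

[17, inf]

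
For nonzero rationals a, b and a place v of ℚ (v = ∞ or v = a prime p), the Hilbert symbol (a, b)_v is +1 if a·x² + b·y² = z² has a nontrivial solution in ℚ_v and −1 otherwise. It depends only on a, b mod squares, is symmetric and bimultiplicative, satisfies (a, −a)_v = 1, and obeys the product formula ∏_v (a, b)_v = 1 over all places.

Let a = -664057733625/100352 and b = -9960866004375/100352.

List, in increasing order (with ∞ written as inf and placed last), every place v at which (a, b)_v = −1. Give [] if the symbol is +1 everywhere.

Mod squares: a ≡ -4290, b ≡ -286. Check v ∈ {∞, 2, 3, 5, 7, 11, 13, 17, 23}.
v=17: a=17^2·(≡5), b=17^2·(≡7) mod 17; (5|17)=-1, (7|17)=-1; (−1)^{2·2·8}·(-1)^2·(-1)^2 = +1.
v=13: a=13^1·(≡8), b=13^1·(≡3) mod 13; (8|13)=-1, (3|13)=+1; (−1)^{1·1·6}·(-1)^1·(+1)^1 = -1.
v=2: v_2(a)=-11, v_2(b)=-11; units ≡ 7, 1 (mod 8); ε·ε+αω+βω = 1·0+-11·0+-11·0 ≡ 0  ⇒  (a,b)_2 = +1.
v=23: a=23^2·(≡20), b=23^2·(≡1) mod 23; (20|23)=-1, (1|23)=+1; (−1)^{2·2·11}·(-1)^2·(+1)^2 = +1.
v=5: a=5^3·(≡3), b=5^4·(≡4) mod 5; (3|5)=-1, (4|5)=+1; (−1)^{3·4·2}·(-1)^4·(+1)^3 = +1.
v=∞: -4290 < 0 and -286 < 0  ⇒  (a,b)_∞ = -1.
v=11: a=11^1·(≡2), b=11^1·(≡8) mod 11; (2|11)=-1, (8|11)=-1; (−1)^{1·1·5}·(-1)^1·(-1)^1 = -1.
v=7: a=7^-2·(≡2), b=7^-2·(≡2) mod 7; (2|7)=+1, (2|7)=+1; (−1)^{-2·-2·3}·(+1)^-2·(+1)^-2 = +1.
v=3: a=3^5·(≡1), b=3^6·(≡2) mod 3; (1|3)=+1, (2|3)=-1; (−1)^{5·6·1}·(+1)^6·(-1)^5 = -1.
|Ram(-4290, -286)| = 4, even; anisotropic at {3, 11, 13, ∞}.

[3, 11, 13, inf]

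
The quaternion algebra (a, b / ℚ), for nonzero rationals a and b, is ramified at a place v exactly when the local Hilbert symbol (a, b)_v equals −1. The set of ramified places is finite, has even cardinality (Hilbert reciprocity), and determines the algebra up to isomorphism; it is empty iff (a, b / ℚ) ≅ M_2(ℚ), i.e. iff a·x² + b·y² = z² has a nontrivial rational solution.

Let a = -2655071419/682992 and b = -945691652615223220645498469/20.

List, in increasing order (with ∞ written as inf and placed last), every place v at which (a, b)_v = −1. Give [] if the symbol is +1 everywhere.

[2, 5, 7, 13, 17, 19, 37, inf]

(a, b) ≡ (-4816253, -3038795305) mod (ℚ^×)²; places V = {2, 3, 5, 7, 11, 13, 17, 19, 23, 29, 31, 37, ∞}.
(a,b)_∞: sgn(-4816253)=−, sgn(-3038795305)=−, so -1.
(a,b)_31: α=-1, u≡28; β=3, v≡11 (mod 31); (28|31)=+1, (11|31)=-1; sign (−1)^1·+1^3·-1^-1 = +1.
(a,b)_17: α=-1, u≡1; β=3, v≡14 (mod 17); (1|17)=+1, (14|17)=-1; sign (−1)^0·+1^3·-1^-1 = -1.
(a,b)_3: α=-4, u≡1; β=0, v≡2 (mod 3); (1|3)=+1, (2|3)=-1; sign (−1)^0·+1^0·-1^-4 = +1.
(a,b)_37: α=1, u≡33; β=4, v≡5 (mod 37); (33|37)=+1, (5|37)=-1; sign (−1)^0·+1^4·-1^1 = -1.
(a,b)_5: α=0, u≡3; β=-1, v≡4 (mod 5); (3|5)=-1, (4|5)=+1; sign (−1)^0·-1^-1·+1^0 = -1.
(a,b)_19: α=1, u≡9; β=3, v≡17 (mod 19); (9|19)=+1, (17|19)=+1; sign (−1)^1·+1^3·+1^1 = -1.
(a,b)_23: α=0, u≡4; β=1, v≡20 (mod 23); (4|23)=+1, (20|23)=-1; sign (−1)^0·+1^1·-1^0 = +1.
(a,b)_29: α=0, u≡7; β=1, v≡19 (mod 29); (7|29)=+1, (19|29)=-1; sign (−1)^0·+1^1·-1^0 = +1.
(a,b)_7: α=4, u≡3; β=3, v≡4 (mod 7); (3|7)=-1, (4|7)=+1; sign (−1)^0·-1^3·+1^4 = -1.
(a,b)_2: α=-4, β=-2; u≡3, v≡7 (mod 8); ε(u)ε(v)=1·1, αω(v)=-4·0, βω(u)=-2·1; sum ≡ 1  ⇒  -1.
(a,b)_11: α=2, u≡3; β=0, v≡4 (mod 11); (3|11)=+1, (4|11)=+1; sign (−1)^0·+1^0·+1^2 = +1.
(a,b)_13: α=1, u≡5; β=3, v≡10 (mod 13); (5|13)=-1, (10|13)=+1; sign (−1)^0·-1^3·+1^1 = -1.
|Ram(-4816253, -3038795305)| = 8, even; anisotropic at {2, 5, 7, 13, 17, 19, 37, ∞}.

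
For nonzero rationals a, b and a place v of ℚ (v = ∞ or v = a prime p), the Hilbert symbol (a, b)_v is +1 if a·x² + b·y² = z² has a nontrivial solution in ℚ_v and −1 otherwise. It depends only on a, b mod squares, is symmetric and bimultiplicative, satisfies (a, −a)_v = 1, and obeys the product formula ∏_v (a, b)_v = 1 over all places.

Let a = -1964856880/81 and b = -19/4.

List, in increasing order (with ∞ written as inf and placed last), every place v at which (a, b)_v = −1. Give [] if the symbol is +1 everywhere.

[19, 31, 37, inf]

(a, b) ≡ (-2506195, -19) mod (ℚ^×)²; places V = {2, 3, 5, 7, 19, 23, 31, 37, ∞}.
(a,b)_7: α=2, u≡4; β=0, v≡4 (mod 7); (4|7)=+1, (4|7)=+1; sign (−1)^0·+1^0·+1^2 = +1.
(a,b)_19: α=1, u≡12; β=1, v≡14 (mod 19); (12|19)=-1, (14|19)=-1; sign (−1)^1·-1^1·-1^1 = -1.
(a,b)_31: α=1, u≡21; β=0, v≡3 (mod 31); (21|31)=-1, (3|31)=-1; sign (−1)^0·-1^0·-1^1 = -1.
(a,b)_3: α=-4, u≡2; β=0, v≡2 (mod 3); (2|3)=-1, (2|3)=-1; sign (−1)^0·-1^0·-1^-4 = +1.
(a,b)_5: α=1, u≡4; β=0, v≡4 (mod 5); (4|5)=+1, (4|5)=+1; sign (−1)^0·+1^0·+1^1 = +1.
(a,b)_37: α=1, u≡12; β=0, v≡23 (mod 37); (12|37)=+1, (23|37)=-1; sign (−1)^0·+1^0·-1^1 = -1.
(a,b)_2: α=4, β=-2; u≡5, v≡5 (mod 8); ε(u)ε(v)=0·0, αω(v)=4·1, βω(u)=-2·1; sum ≡ 0  ⇒  +1.
(a,b)_23: α=1, u≡13; β=0, v≡1 (mod 23); (13|23)=+1, (1|23)=+1; sign (−1)^0·+1^0·+1^1 = +1.
(a,b)_∞: sgn(-2506195)=−, sgn(-19)=−, so -1.
(-2506195, -19 / ℚ) ramifies at {19, 31, 37, ∞}: a division algebra.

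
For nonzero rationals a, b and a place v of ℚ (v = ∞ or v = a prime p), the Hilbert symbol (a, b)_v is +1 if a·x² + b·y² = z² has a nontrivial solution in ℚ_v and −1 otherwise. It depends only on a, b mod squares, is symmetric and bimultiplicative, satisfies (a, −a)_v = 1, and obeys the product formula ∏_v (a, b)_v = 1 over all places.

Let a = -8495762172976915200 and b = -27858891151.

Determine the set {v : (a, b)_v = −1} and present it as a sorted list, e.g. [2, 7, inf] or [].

[13, inf]

Mod squares: a ≡ -203, b ≡ -676039. Check v ∈ {∞, 2, 3, 5, 7, 13, 17, 19, 23, 29}.
v=13: a=13^2·(≡8), b=13^1·(≡3) mod 13; (8|13)=-1, (3|13)=+1; (−1)^{2·1·6}·(-1)^1·(+1)^2 = -1.
v=7: a=7^3·(≡3), b=7^3·(≡2) mod 7; (3|7)=-1, (2|7)=+1; (−1)^{3·3·3}·(-1)^3·(+1)^3 = +1.
v=23: a=23^0·(≡2), b=23^1·(≡16) mod 23; (2|23)=+1, (16|23)=+1; (−1)^{0·1·11}·(+1)^1·(+1)^0 = +1.
v=5: a=5^2·(≡2), b=5^0·(≡4) mod 5; (2|5)=-1, (4|5)=+1; (−1)^{2·0·2}·(-1)^0·(+1)^2 = +1.
v=∞: -203 < 0 and -676039 < 0  ⇒  (a,b)_∞ = -1.
v=2: v_2(a)=8, v_2(b)=0; units ≡ 5, 1 (mod 8); ε·ε+αω+βω = 0·0+8·0+0·1 ≡ 0  ⇒  (a,b)_2 = +1.
v=19: a=19^2·(≡11), b=19^1·(≡7) mod 19; (11|19)=+1, (7|19)=+1; (−1)^{2·1·9}·(+1)^1·(+1)^2 = +1.
v=29: a=29^3·(≡7), b=29^2·(≡6) mod 29; (7|29)=+1, (6|29)=+1; (−1)^{3·2·14}·(+1)^2·(+1)^3 = +1.
v=3: a=3^2·(≡1), b=3^0·(≡2) mod 3; (1|3)=+1, (2|3)=-1; (−1)^{2·0·1}·(+1)^0·(-1)^2 = +1.
v=17: a=17^2·(≡1), b=17^1·(≡13) mod 17; (1|17)=+1, (13|17)=+1; (−1)^{2·1·8}·(+1)^1·(+1)^2 = +1.
(-203, -676039 / ℚ) ramifies at {13, ∞}: a division algebra.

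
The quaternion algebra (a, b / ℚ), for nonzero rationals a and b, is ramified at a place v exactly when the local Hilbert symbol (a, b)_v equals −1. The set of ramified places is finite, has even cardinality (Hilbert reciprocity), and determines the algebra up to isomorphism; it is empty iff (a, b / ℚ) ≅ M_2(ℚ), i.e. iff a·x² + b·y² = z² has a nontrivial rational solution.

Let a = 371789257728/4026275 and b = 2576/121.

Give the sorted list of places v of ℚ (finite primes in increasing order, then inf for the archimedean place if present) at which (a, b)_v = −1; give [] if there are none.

[3, 11]

Mod squares: a ≡ 154077, b ≡ 161. Check v ∈ {∞, 2, 3, 5, 7, 11, 23, 29}.
v=7: a=7^3·(≡6), b=7^1·(≡2) mod 7; (6|7)=-1, (2|7)=+1; (−1)^{3·1·3}·(-1)^1·(+1)^3 = +1.
v=23: a=23^3·(≡12), b=23^1·(≡11) mod 23; (12|23)=+1, (11|23)=-1; (−1)^{3·1·11}·(+1)^1·(-1)^3 = +1.
v=2: v_2(a)=10, v_2(b)=4; units ≡ 5, 1 (mod 8); ε·ε+αω+βω = 0·0+10·0+4·1 ≡ 0  ⇒  (a,b)_2 = +1.
v=3: a=3^1·(≡2), b=3^0·(≡2) mod 3; (2|3)=-1, (2|3)=-1; (−1)^{1·0·1}·(-1)^0·(-1)^1 = -1.
v=∞: 154077 > 0 and 161 > 0  ⇒  (a,b)_∞ = +1.
v=11: a=11^-5·(≡3), b=11^-2·(≡2) mod 11; (3|11)=+1, (2|11)=-1; (−1)^{-5·-2·5}·(+1)^-2·(-1)^-5 = -1.
v=29: a=29^1·(≡22), b=29^0·(≡28) mod 29; (22|29)=+1, (28|29)=+1; (−1)^{1·0·14}·(+1)^0·(+1)^1 = +1.
v=5: a=5^-2·(≡3), b=5^0·(≡1) mod 5; (3|5)=-1, (1|5)=+1; (−1)^{-2·0·2}·(-1)^0·(+1)^-2 = +1.
(154077, 161 / ℚ) ramifies at {3, 11}: a division algebra.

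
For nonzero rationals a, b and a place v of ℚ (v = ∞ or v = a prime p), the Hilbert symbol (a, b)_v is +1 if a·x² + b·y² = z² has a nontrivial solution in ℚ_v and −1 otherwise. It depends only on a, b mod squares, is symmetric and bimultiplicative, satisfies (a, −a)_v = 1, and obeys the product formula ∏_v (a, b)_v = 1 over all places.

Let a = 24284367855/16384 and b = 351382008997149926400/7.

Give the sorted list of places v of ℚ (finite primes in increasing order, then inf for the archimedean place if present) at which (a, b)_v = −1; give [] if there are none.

[2, 5, 7, 23]

(a, b) ≡ (184295, 873103) mod (ℚ^×)²; places V = {2, 3, 5, 7, 11, 17, 23, 29, 31, 41, ∞}.
(a,b)_31: α=1, u≡13; β=2, v≡20 (mod 31); (13|31)=-1, (20|31)=+1; sign (−1)^0·-1^2·+1^1 = +1.
(a,b)_23: α=0, u≡22; β=1, v≡7 (mod 23); (22|23)=-1, (7|23)=-1; sign (−1)^0·-1^1·-1^0 = -1.
(a,b)_41: α=1, u≡3; β=2, v≡20 (mod 41); (3|41)=-1, (20|41)=+1; sign (−1)^0·-1^2·+1^1 = +1.
(a,b)_11: α=4, u≡4; β=1, v≡2 (mod 11); (4|11)=+1, (2|11)=-1; sign (−1)^0·+1^1·-1^4 = +1.
(a,b)_5: α=1, u≡4; β=2, v≡3 (mod 5); (4|5)=+1, (3|5)=-1; sign (−1)^0·+1^2·-1^1 = -1.
(a,b)_∞: sgn(184295)=+, sgn(873103)=+, so +1.
(a,b)_29: α=1, u≡28; β=3, v≡16 (mod 29); (28|29)=+1, (16|29)=+1; sign (−1)^0·+1^3·+1^1 = +1.
(a,b)_2: α=-14, β=10; u≡7, v≡7 (mod 8); ε(u)ε(v)=1·1, αω(v)=-14·0, βω(u)=10·0; sum ≡ 1  ⇒  -1.
(a,b)_7: α=0, u≡5; β=-1, v≡3 (mod 7); (5|7)=-1, (3|7)=-1; sign (−1)^0·-1^-1·-1^0 = -1.
(a,b)_3: α=2, u≡2; β=4, v≡1 (mod 3); (2|3)=-1, (1|3)=+1; sign (−1)^0·-1^4·+1^2 = +1.
(a,b)_17: α=0, u≡1; β=1, v≡13 (mod 17); (1|17)=+1, (13|17)=+1; sign (−1)^0·+1^1·+1^0 = +1.
(184295, 873103 / ℚ) ramifies at {2, 5, 7, 23}: a division algebra.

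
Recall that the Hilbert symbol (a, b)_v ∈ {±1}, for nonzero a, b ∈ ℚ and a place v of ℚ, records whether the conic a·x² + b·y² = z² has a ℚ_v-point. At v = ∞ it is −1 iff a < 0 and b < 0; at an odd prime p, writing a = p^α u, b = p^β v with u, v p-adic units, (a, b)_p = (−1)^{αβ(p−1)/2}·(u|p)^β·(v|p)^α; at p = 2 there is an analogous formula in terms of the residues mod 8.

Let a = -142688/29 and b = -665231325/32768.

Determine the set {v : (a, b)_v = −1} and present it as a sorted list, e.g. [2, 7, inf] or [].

[2, 3, 11, 29, 31, inf]

Mod squares: a ≡ -5278, b ≡ -38874. Check v ∈ {∞, 2, 3, 5, 7, 11, 13, 19, 29, 31, 37}.
v=3: a=3^0·(≡2), b=3^1·(≡2) mod 3; (2|3)=-1, (2|3)=-1; (−1)^{0·1·1}·(-1)^1·(-1)^0 = -1.
v=29: a=29^-1·(≡21), b=29^0·(≡3) mod 29; (21|29)=-1, (3|29)=-1; (−1)^{-1·0·14}·(-1)^0·(-1)^-1 = -1.
v=2: v_2(a)=5, v_2(b)=-15; units ≡ 1, 3 (mod 8); ε·ε+αω+βω = 0·1+5·1+-15·0 ≡ 1  ⇒  (a,b)_2 = -1.
v=31: a=31^0·(≡13), b=31^1·(≡24) mod 31; (13|31)=-1, (24|31)=-1; (−1)^{0·1·15}·(-1)^1·(-1)^0 = -1.
v=37: a=37^0·(≡2), b=37^2·(≡32) mod 37; (2|37)=-1, (32|37)=-1; (−1)^{0·2·18}·(-1)^2·(-1)^0 = +1.
v=∞: -5278 < 0 and -38874 < 0  ⇒  (a,b)_∞ = -1.
v=11: a=11^0·(≡10), b=11^1·(≡6) mod 11; (10|11)=-1, (6|11)=-1; (−1)^{0·1·5}·(-1)^1·(-1)^0 = -1.
v=19: a=19^0·(≡4), b=19^1·(≡11) mod 19; (4|19)=+1, (11|19)=+1; (−1)^{0·1·9}·(+1)^1·(+1)^0 = +1.
v=5: a=5^0·(≡3), b=5^2·(≡4) mod 5; (3|5)=-1, (4|5)=+1; (−1)^{0·2·2}·(-1)^2·(+1)^0 = +1.
v=13: a=13^1·(≡3), b=13^0·(≡1) mod 13; (3|13)=+1, (1|13)=+1; (−1)^{1·0·6}·(+1)^0·(+1)^1 = +1.
v=7: a=7^3·(≡4), b=7^0·(≡4) mod 7; (4|7)=+1, (4|7)=+1; (−1)^{3·0·3}·(+1)^0·(+1)^3 = +1.
Ram(-5278, -38874) = {2, 3, 11, 29, 31, ∞}; no ℚ_2-point on the conic.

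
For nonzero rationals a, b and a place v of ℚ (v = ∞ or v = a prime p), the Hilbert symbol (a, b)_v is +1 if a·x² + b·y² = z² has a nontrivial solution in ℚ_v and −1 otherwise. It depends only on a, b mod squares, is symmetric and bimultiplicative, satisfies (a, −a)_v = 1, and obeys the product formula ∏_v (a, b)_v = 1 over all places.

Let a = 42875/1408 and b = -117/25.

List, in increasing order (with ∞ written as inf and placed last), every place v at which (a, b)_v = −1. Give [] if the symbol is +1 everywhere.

(a, b) ≡ (770, -13) mod (ℚ^×)²; places V = {2, 3, 5, 7, 11, 13, ∞}.
(a,b)_2: α=-7, β=0; u≡1, v≡3 (mod 8); ε(u)ε(v)=0·1, αω(v)=-7·1, βω(u)=0·0; sum ≡ 1  ⇒  -1.
(a,b)_7: α=3, u≡6; β=0, v≡4 (mod 7); (6|7)=-1, (4|7)=+1; sign (−1)^0·-1^0·+1^3 = +1.
(a,b)_13: α=0, u≡10; β=1, v≡9 (mod 13); (10|13)=+1, (9|13)=+1; sign (−1)^0·+1^1·+1^0 = +1.
(a,b)_∞: sgn(770)=+, sgn(-13)=−, so +1.
(a,b)_11: α=-1, u≡9; β=0, v≡5 (mod 11); (9|11)=+1, (5|11)=+1; sign (−1)^0·+1^0·+1^-1 = +1.
(a,b)_3: α=0, u≡2; β=2, v≡2 (mod 3); (2|3)=-1, (2|3)=-1; sign (−1)^0·-1^2·-1^0 = +1.
(a,b)_5: α=3, u≡1; β=-2, v≡3 (mod 5); (1|5)=+1, (3|5)=-1; sign (−1)^0·+1^-2·-1^3 = -1.
(770, -13 / ℚ) ramifies at {2, 5}: a division algebra.

[2, 5]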